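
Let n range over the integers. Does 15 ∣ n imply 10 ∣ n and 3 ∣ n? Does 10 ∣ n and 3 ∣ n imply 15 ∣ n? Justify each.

[⇒] This fails: take n = 15. Certainly 15 ∣ 15, but 10 ∤ 15.

[⇐] Suppose 10 ∣ n and 3 ∣ n. Any common multiple of 10 and 3 is a multiple of their lcm; here gcd(10, 3) = 1, so lcm(10, 3) = 10·3 = 30, so 30 ∣ n. Since 15 ∣ 30, it follows that 15 ∣ n.

Only the converse holds.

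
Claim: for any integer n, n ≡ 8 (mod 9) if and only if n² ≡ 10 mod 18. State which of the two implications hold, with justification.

Neither implication holds.

Forward direction. This fails: take n = 17. Then 17 ≡ 8 (mod 9), but 17² = 289 ≡ 1 (mod 18), not 10.

Converse. This fails: take n = 10. Then 10² = 100 ≡ 10 (mod 18), yet 10 ≡ 1 (mod 9), not 8.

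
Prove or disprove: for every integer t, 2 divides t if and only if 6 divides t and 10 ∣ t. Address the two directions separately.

[⇒] This fails: take t = 2. Certainly 2 ∣ 2, but 6 ∤ 2.

[⇐] Suppose 6 ∣ t and 10 ∣ t. Any common multiple of 6 and 10 is a multiple of their lcm; here lcm(6, 10) = 6·10/gcd(6, 10) = 60/2 = 30, so 30 ∣ t. Since 2 ∣ 30, it follows that 2 ∣ t.

(⇒) fails; (⇐) holds.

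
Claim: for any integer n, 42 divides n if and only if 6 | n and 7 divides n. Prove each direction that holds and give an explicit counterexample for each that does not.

Equivalent; both directions hold.

(⇒) If 42 ∣ n, write n = 42q. Since 42 = 7·6, n = 6·(7q), so 6 ∣ n; and since 42 = 6·7, n = 7·(6q), so 7 ∣ n.

(⇐) Suppose 6 ∣ n and 7 ∣ n. Any common multiple of 6 and 7 is a multiple of their lcm; here gcd(6, 7) = 1, so lcm(6, 7) = 6·7 = 42, so 42 ∣ n.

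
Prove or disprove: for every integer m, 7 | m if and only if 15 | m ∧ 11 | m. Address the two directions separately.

(⇒) fails and (⇐) fails.

(⟹) This fails: take m = 7. Certainly 7 ∣ 7, but 15 ∤ 7.

(⟸) This fails: take m = 165. Both 15 ∣ 165 and 11 ∣ 165, yet 165 is not a multiple of 7 (since 165 = 23·7 + 4), so 7 ∤ 165.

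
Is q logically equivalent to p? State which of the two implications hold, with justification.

[⇒] This fails. Under p = F, q = T, the left side is true but the right side is false.

[⇐] This fails. Under p = T, q = F, the left side is false but the right side is true.

Neither implication holds.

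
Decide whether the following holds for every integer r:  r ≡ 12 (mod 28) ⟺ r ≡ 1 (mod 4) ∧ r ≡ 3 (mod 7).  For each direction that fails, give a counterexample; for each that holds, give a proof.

(→) This fails: r = 12 gives 12 ≡ 12 (mod 28) but 12 ≡ 0 (mod 4), so the conjunction on the right does not hold.

(←) This fails: r = 17 satisfies both congruences on the right (17 ≡ 1 mod 4 and 17 ≡ 3 mod 7) yet 17 ≡ 17 (mod 28), not 12.

Neither direction holds.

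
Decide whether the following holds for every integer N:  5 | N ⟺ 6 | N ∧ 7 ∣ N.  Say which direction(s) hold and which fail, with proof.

Forward direction. This fails: take N = 5. Certainly 5 ∣ 5, but 6 ∤ 5.

Converse. This fails: take N = 42. Both 6 ∣ 42 and 7 ∣ 42, yet 42 is not a multiple of 5 (since 42 = 8·5 + 2), so 5 ∤ 42.

Both directions fail.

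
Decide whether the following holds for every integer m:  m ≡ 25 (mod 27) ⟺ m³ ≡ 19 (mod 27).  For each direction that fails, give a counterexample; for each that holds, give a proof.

Only the forward direction holds.

(⟹) Suppose m ≡ 25 (mod 27). Write m = 27j + 25. Then (27j + 25)³ = 19683j³ + 54675j² + 50625j + 15625 = 27(729j³ + 2025j² + 1875j + 578) + 19, so m³ ≡ 19 (mod 27).

(⟸) This fails: take m = 7. Then 7³ = 343 ≡ 19 (mod 27), yet 7 ≡ 7 (mod 27), not 25.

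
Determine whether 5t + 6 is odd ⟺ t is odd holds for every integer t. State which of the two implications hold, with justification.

Equivalent; both directions hold.

Forward direction. Suppose 5t + 6 is odd. Since 5 is odd, 5t and t have the same parity, so 5t + 6 ≡ t + 6 (mod 2). As 6 is even, 5t + 6 is odd exactly when t is odd. Thus t is odd.

Converse. Suppose t is odd; write t = 2j + 1. Then 5t + 6 = 5·(2j + 1) + 6 = 2·5j + 11, which is odd.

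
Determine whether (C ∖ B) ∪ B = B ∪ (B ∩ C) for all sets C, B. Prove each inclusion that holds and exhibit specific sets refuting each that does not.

Forward inclusion. This inclusion fails. Take C = {1}, B = ∅; then 1 ∈ (C ∖ B) ∪ B but 1 ∉ B ∪ (B ∩ C).

Reverse inclusion. Let x ∈ B ∪ (B ∩ C). Then either x ∈ B and x ∉ C; or x ∈ C ∩ B. In each case x ∈ (C ∖ B) ∪ B, so B ∪ (B ∩ C) ⊆ (C ∖ B) ∪ B.

(⊆) fails; (⊇) holds.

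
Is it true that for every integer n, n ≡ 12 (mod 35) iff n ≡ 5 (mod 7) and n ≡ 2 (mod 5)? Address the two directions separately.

Forward direction. Suppose n ≡ 12 (mod 35); write n = 35j + 12. Since 7 ∣ 35, reducing mod 7 gives n ≡ 12 ≡ 5 (mod 7); since 5 ∣ 35, reducing mod 5 gives n ≡ 12 ≡ 2 (mod 5).

Converse. If n ≡ 5 (mod 7) and n ≡ 2 (mod 5), then by the Chinese remainder theorem n ≡ 12 (mod 35). This is exactly n ≡ 12 (mod 35).

Both directions hold.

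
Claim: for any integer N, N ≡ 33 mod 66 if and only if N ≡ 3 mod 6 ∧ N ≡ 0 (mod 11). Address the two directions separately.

Both directions hold.

(⇐) If N ≡ 3 (mod 6) and N ≡ 0 (mod 11), then by the Chinese remainder theorem N ≡ 33 (mod 66). This is exactly N ≡ 33 (mod 66).

(⇒) Suppose N ≡ 33 (mod 66); write N = 66j + 33. Since 6 ∣ 66, reducing mod 6 gives N ≡ 33 ≡ 3 (mod 6); since 11 ∣ 66, reducing mod 11 gives N ≡ 33 ≡ 0 (mod 11).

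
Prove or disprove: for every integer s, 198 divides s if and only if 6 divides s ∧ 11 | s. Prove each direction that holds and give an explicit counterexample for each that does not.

Only the forward implication holds.

[⇒] If 198 ∣ s, write s = 198q. Since 198 = 33·6, s = 6·(33q), so 6 ∣ s; and since 198 = 18·11, s = 11·(18q), so 11 ∣ s.

[⇐] This fails: take s = 66. Both 6 ∣ 66 and 11 ∣ 66, yet 66 is not a multiple of 198 (since 66 = 0·198 + 66), so 198 ∤ 66.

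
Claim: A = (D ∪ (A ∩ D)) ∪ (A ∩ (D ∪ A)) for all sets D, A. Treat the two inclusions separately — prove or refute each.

(⊇) This inclusion fails. Take D = {1}, A = ∅; then 1 ∈ (D ∪ (A ∩ D)) ∪ (A ∩ (D ∪ A)) but 1 ∉ A.

(⊆) Let x ∈ A. Then either x ∈ A and x ∉ D; or x ∈ D ∩ A. In each case x ∈ (D ∪ (A ∩ D)) ∪ (A ∩ (D ∪ A)), so A ⊆ (D ∪ (A ∩ D)) ∪ (A ∩ (D ∪ A)).

The sets are not equal: only the forward inclusion holds.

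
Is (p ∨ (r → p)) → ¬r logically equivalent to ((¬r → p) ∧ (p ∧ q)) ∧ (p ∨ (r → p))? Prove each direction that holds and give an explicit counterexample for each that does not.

(⇒) fails and (⇐) fails.

(→) This fails. Under q = F, p = F, r = F, the left side is true but the right side is false.

(←) This fails. Under q = T, p = T, r = T, the left side is false but the right side is true.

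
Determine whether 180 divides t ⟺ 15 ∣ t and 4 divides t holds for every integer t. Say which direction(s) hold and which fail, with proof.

(←) This fails: take t = 60. Both 15 ∣ 60 and 4 ∣ 60, yet 60 is not a multiple of 180 (since 60 = 0·180 + 60), so 180 ∤ 60.

(→) If 180 ∣ t, write t = 180q. Since 180 = 12·15, t = 15·(12q), so 15 ∣ t; and since 180 = 45·4, t = 4·(45q), so 4 ∣ t.

(⇒) holds; (⇐) fails.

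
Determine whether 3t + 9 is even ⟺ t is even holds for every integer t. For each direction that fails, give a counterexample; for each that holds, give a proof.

(⇒) fails and (⇐) fails.

(→) This fails: t = 3 gives 3t + 9 = 18, which is even, but 3 is odd, not even.

(←) This also fails: t = 6 is even, but 3t + 9 = 27 is odd, not even.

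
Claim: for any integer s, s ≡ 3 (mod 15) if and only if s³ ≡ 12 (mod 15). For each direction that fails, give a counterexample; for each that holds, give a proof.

Both implications hold.

(→) Suppose s ≡ 3 (mod 15). Write s = 15j + 3. Then (15j + 3)³ = 3375j³ + 2025j² + 405j + 27 = 15(225j³ + 135j² + 27j + 1) + 12, so s³ ≡ 12 (mod 15).

(←) Conversely, suppose s³ ≡ 12 (mod 15). The only residue r in {0, …, 14} with r³ ≡ 12 (mod 15) is r = 3, so s ≡ 3 (mod 15).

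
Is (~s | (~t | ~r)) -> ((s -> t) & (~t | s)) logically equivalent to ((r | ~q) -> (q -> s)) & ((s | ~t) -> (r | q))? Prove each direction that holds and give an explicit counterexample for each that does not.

Forward direction. This fails. Under t = F, s = F, r = F, q = F, the left side is true but the right side is false.

Converse. This fails. Under t = T, s = F, r = F, q = F, the left side is false but the right side is true.

(⇒) fails and (⇐) fails.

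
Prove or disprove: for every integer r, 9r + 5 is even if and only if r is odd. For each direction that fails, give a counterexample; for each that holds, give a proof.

Forward direction. Suppose 9r + 5 is even. Since 9 is odd, 9r and r have the same parity, so 9r + 5 ≡ r + 5 (mod 2). As 5 is odd, 9r + 5 is even exactly when r is odd. Thus r is odd.

Converse. Suppose r is odd; write r = 2j + 1. Then 9r + 5 = 9·(2j + 1) + 5 = 2·9j + 14, which is even.

The biconditional holds.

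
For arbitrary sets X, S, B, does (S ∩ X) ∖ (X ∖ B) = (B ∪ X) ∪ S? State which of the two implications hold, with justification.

Only the forward inclusion holds.

Forward inclusion. Let x ∈ (S ∩ X) ∖ (X ∖ B). Then x ∈ X ∩ S ∩ B, from which x ∈ (B ∪ X) ∪ S.

Reverse inclusion. This inclusion fails. Take X = {1}, S = ∅, B = ∅; then 1 ∈ (B ∪ X) ∪ S but 1 ∉ (S ∩ X) ∖ (X ∖ B).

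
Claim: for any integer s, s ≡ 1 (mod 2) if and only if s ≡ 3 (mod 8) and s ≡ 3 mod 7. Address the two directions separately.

(⇒) fails; (⇐) holds.

[⇒] This fails: s = 1 gives 1 ≡ 1 (mod 2) but 1 ≡ 1 (mod 8), so the conjunction on the right does not hold.

[⇐] Conversely, if s ≡ 3 (mod 8) and s ≡ 3 (mod 7), then by the Chinese remainder theorem s ≡ 3 (mod 56). Since 3 ≡ 1 (mod 2) and 2 ∣ 56, we get s ≡ 1 (mod 2).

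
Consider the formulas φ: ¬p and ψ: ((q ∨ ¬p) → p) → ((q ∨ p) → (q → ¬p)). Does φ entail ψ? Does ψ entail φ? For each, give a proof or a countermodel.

(⇒) holds; (⇐) fails.

(⟹) Assume the antecedent. If p is true, the antecedent cannot hold. If p is false, the consequent reduces to true regardless of the other variables. Either way the consequent holds.

(⟸) This fails. Under p = T, q = F, the left side is false but the right side is true.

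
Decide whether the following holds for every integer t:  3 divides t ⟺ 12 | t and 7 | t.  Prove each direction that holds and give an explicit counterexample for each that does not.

(→) This fails: take t = 3. Certainly 3 ∣ 3, but 12 ∤ 3.

(←) Suppose 12 ∣ t and 7 ∣ t. Any common multiple of 12 and 7 is a multiple of their lcm; here gcd(12, 7) = 1, so lcm(12, 7) = 12·7 = 84, so 84 ∣ t. Since 3 ∣ 84, it follows that 3 ∣ t.

Only the converse holds.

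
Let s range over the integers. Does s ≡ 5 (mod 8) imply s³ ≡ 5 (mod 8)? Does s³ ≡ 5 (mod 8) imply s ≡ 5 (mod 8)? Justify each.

The biconditional holds.

(⟹) Suppose s ≡ 5 (mod 8). Write s = 8j + 5. Then (8j + 5)³ = 512j³ + 960j² + 600j + 125 = 8(64j³ + 120j² + 75j + 15) + 5, so s³ ≡ 5 (mod 8).

(⟸) Conversely, suppose s³ ≡ 5 (mod 8). The only residue r in {0, …, 7} with r³ ≡ 5 (mod 8) is r = 5, so s ≡ 5 (mod 8).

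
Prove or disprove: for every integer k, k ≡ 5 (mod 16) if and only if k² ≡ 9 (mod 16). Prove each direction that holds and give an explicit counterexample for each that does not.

(→) Suppose k ≡ 5 (mod 16). Write k = 16j + 5. Then (16j + 5)² = 256j² + 160j + 25 = 16(16j² + 10j + 1) + 9, so k² ≡ 9 (mod 16).

(←) This fails: take k = 3. Then 3² = 9 ≡ 9 (mod 16), yet 3 ≡ 3 (mod 16), not 5.

The forward direction holds; the converse fails.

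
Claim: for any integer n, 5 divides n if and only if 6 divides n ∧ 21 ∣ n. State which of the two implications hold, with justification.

Neither direction holds.

Forward direction. This fails: take n = 5. Certainly 5 ∣ 5, but 6 ∤ 5.

Converse. This fails: take n = 42. Both 6 ∣ 42 and 21 ∣ 42, yet 42 is not a multiple of 5 (since 42 = 8·5 + 2), so 5 ∤ 42.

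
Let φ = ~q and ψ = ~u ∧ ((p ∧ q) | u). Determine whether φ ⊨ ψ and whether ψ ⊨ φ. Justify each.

(⇒) This fails. Under q = F, u = F, p = F, the left side is true but the right side is false.

(⇐) This fails. Under q = T, u = F, p = T, the left side is false but the right side is true.

(⇒) fails and (⇐) fails.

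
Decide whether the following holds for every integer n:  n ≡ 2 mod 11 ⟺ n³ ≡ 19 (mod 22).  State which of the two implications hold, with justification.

Only the converse holds.

Forward direction. This fails: take n = 2. Then 2 ≡ 2 (mod 11), but 2³ = 8 ≡ 8 (mod 22), not 19.

Converse. The residues r modulo 22 with r³ ≡ 19 (mod 22) are exactly {13}, and each is ≡ 2 (mod 11).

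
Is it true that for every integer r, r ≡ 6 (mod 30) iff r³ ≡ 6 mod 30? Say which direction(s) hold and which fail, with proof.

Both directions hold.

(⇒) Suppose r ≡ 6 (mod 30). Write r = 30j + 6. Then (30j + 6)³ = 27000j³ + 16200j² + 3240j + 216 = 30(900j³ + 540j² + 108j + 7) + 6, so r³ ≡ 6 (mod 30).

(⇐) Conversely, suppose r³ ≡ 6 (mod 30). The only residue r in {0, …, 29} with r³ ≡ 6 (mod 30) is r = 6, so r ≡ 6 (mod 30).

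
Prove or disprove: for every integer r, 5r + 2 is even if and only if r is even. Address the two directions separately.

Equivalent; both directions hold.

(⇐) Suppose r is even; write r = 2j. Then 5r + 2 = 5·(2j) + 2 = 2·5j + 2, which is even.

(⇒) Suppose 5r + 2 is even. Since 5 is odd, 5r and r have the same parity, so 5r + 2 ≡ r + 2 (mod 2). As 2 is even, 5r + 2 is even exactly when r is even. Thus r is even.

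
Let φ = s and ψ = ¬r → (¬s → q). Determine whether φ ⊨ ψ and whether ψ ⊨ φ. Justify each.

Forward direction. Assume the antecedent. If s is true, ¬r → (¬s → q) reduces to true regardless of the other variables. If s is false, the antecedent cannot hold. Either way ¬r → (¬s → q) holds.

Converse. This fails. Under s = F, r = T, q = F, the left side is false but the right side is true.

Only the forward implication holds.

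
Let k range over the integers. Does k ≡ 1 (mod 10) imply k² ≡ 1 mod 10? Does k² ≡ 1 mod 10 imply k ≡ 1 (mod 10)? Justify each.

(⟹) Suppose k ≡ 1 (mod 10). Write k = 10j + 1. Then (10j + 1)² = 100j² + 20j + 1 = 10(10j² + 2j) + 1, so k² ≡ 1 (mod 10).

(⟸) This fails: take k = 9. Then 9² = 81 ≡ 1 (mod 10), yet 9 ≡ 9 (mod 10), not 1.

(⇒) holds; (⇐) fails.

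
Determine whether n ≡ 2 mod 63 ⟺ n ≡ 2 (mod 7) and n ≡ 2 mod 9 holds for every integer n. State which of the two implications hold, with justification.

(⟹) Suppose n ≡ 2 (mod 63); write n = 63j + 2. Since 7 ∣ 63, reducing mod 7 gives n ≡ 2 (mod 7); since 9 ∣ 63, reducing mod 9 gives n ≡ 2 (mod 9).

(⟸) Conversely, if n ≡ 2 (mod 7) and n ≡ 2 (mod 9), then by the Chinese remainder theorem n ≡ 2 (mod 63). This is exactly n ≡ 2 (mod 63).

Equivalent; both directions hold.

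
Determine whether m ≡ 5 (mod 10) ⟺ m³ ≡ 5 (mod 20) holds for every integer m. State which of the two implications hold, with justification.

The forward direction fails; the converse holds.

(⇐) The residues r modulo 20 with r³ ≡ 5 (mod 20) are exactly {5}, and each is ≡ 5 (mod 10).

(⇒) This fails: take m = 15. Then 15 ≡ 5 (mod 10), but 15³ = 3375 ≡ 15 (mod 20), not 5.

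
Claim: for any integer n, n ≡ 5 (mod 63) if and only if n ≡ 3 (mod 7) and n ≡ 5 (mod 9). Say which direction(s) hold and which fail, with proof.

(⇒) fails and (⇐) fails.

[⇒] This fails: n = 5 gives 5 ≡ 5 (mod 63) but 5 ≡ 5 (mod 7), so the conjunction on the right does not hold.

[⇐] This fails: n = 59 satisfies both congruences on the right (59 ≡ 3 mod 7 and 59 ≡ 5 mod 9) yet 59 ≡ 59 (mod 63), not 5.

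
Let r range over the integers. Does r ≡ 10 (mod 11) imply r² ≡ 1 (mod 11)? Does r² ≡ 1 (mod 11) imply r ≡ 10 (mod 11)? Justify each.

Only the forward implication holds.

(→) Suppose r ≡ 10 (mod 11). Write r = 11j + 10. Then (11j + 10)² = 121j² + 220j + 100 = 11(11j² + 20j + 9) + 1, so r² ≡ 1 (mod 11).

(←) This fails: take r = 1. Then 1² = 1 ≡ 1 (mod 11), yet 1 ≡ 1 (mod 11), not 10.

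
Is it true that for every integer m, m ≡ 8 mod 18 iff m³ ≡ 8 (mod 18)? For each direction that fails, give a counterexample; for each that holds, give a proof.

Only the forward implication holds.

[⇒] Suppose m ≡ 8 mod 18. Write m = 18j + 8. Then (18j + 8)³ = 5832j³ + 7776j² + 3456j + 512 = 18(324j³ + 432j² + 192j + 28) + 8, so m³ ≡ 8 (mod 18).

[⇐] This fails: take m = 2. Then 2³ = 8 ≡ 8 (mod 18), yet 2 ≡ 2 (mod 18), not 8.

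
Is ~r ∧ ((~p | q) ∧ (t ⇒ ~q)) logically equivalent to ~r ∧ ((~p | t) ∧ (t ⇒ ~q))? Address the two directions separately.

(→) This fails. Under r = F, t = F, p = T, q = T, the left side is true but the right side is false.

(←) This fails. Under r = F, t = T, p = T, q = F, the left side is false but the right side is true.

Neither direction holds.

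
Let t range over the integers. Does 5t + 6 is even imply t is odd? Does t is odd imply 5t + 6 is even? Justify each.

(→) This fails: t = 2 gives 5t + 6 = 16, which is even, but 2 is even, not odd.

(←) This also fails: t = 5 is odd, but 5t + 6 = 31 is odd, not even.

Neither direction holds.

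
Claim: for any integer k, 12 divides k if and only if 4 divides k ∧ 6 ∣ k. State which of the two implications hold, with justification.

(→) If 12 ∣ k, write k = 12q. Since 12 = 3·4, k = 4·(3q), so 4 ∣ k; and since 12 = 2·6, k = 6·(2q), so 6 ∣ k.

(←) Suppose 4 ∣ k and 6 ∣ k. Any common multiple of 4 and 6 is a multiple of their lcm; here lcm(4, 6) = 4·6/gcd(4, 6) = 24/2 = 12, so 12 ∣ k.

The biconditional holds.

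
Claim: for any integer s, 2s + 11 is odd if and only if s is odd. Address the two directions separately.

Only the converse holds.

[⇒] This fails: take s = 2. Then 2s + 11 = 15, which is odd, yet s = 2 is even, not odd.

[⇐] Suppose s is odd. Since 2 is even, 2s is even for every s, so 2s + 11 has the same parity as 11, which is odd. Hence 2s + 11 is odd.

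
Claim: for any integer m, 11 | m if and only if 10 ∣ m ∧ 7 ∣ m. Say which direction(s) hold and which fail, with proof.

Forward direction. This fails: take m = 11. Certainly 11 ∣ 11, but 10 ∤ 11.

Converse. This fails: take m = 70. Both 10 ∣ 70 and 7 ∣ 70, yet 70 is not a multiple of 11 (since 70 = 6·11 + 4), so 11 ∤ 70.

Neither direction holds.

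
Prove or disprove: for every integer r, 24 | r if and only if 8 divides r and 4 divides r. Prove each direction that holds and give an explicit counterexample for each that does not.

Only the forward implication holds.

[⇒] If 24 ∣ r, write r = 24q. Since 24 = 3·8, r = 8·(3q), so 8 ∣ r; and since 24 = 6·4, r = 4·(6q), so 4 ∣ r.

[⇐] This fails: take r = 8. Both 8 ∣ 8 and 4 ∣ 8, yet 8 is not a multiple of 24 (since 8 = 0·24 + 8), so 24 ∤ 8.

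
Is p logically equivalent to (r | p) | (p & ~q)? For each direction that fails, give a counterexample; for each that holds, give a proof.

Only the forward direction holds.

(⟸) This fails. Under q = F, p = F, r = T, the left side is false but the right side is true.

(⟹) Assume the antecedent. If q is true, the antecedent forces (q = T, p = T, r = F) or (q = T, p = T, r = T), and (r | p) | (p & ~q) holds there. If q is false, the antecedent forces (q = F, p = T, r = F) or (q = F, p = T, r = T), and (r | p) | (p & ~q) holds there. Either way (r | p) | (p & ~q) holds.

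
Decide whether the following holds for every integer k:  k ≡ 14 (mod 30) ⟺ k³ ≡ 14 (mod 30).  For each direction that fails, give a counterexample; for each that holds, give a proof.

Both directions hold; the statement is true.

(⟸) Suppose k³ ≡ 14 (mod 30). The only residue r in {0, …, 29} with r³ ≡ 14 (mod 30) is r = 14, so k ≡ 14 (mod 30).

(⟹) Suppose k ≡ 14 (mod 30). Write k = 30j + 14. Then (30j + 14)³ = 27000j³ + 37800j² + 17640j + 2744 = 30(900j³ + 1260j² + 588j + 91) + 14, so k³ ≡ 14 (mod 30).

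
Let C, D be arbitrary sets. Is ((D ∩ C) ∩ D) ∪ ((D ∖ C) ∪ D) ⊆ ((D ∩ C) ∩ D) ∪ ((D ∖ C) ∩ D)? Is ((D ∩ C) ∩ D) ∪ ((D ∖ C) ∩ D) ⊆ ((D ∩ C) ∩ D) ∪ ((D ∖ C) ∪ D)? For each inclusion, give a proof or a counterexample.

(⟸) Let x ∈ ((D ∩ C) ∩ D) ∪ ((D ∖ C) ∩ D). Then either x ∈ D and x ∉ C; or x ∈ C ∩ D. In each case x ∈ ((D ∩ C) ∩ D) ∪ ((D ∖ C) ∪ D), so ((D ∩ C) ∩ D) ∪ ((D ∖ C) ∩ D) ⊆ ((D ∩ C) ∩ D) ∪ ((D ∖ C) ∪ D).

(⟹) Let x ∈ ((D ∩ C) ∩ D) ∪ ((D ∖ C) ∪ D). Then either x ∈ D and x ∉ C; or x ∈ C ∩ D. In each case x ∈ ((D ∩ C) ∩ D) ∪ ((D ∖ C) ∩ D), so ((D ∩ C) ∩ D) ∪ ((D ∖ C) ∪ D) ⊆ ((D ∩ C) ∩ D) ∪ ((D ∖ C) ∩ D).

The two sets are equal.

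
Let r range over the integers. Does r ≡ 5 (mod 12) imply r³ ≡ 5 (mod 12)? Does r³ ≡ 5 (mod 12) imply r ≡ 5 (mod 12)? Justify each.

(→) Suppose r ≡ 5 (mod 12). Write r = 12j + 5. Then (12j + 5)³ = 1728j³ + 2160j² + 900j + 125 = 12(144j³ + 180j² + 75j + 10) + 5, so r³ ≡ 5 (mod 12).

(←) For the converse, argue contrapositively. If r ≢ 5 (mod 12), then r is congruent to one of 0, 1, 2, 3, 4, 6, 7, 8, 9, 10, 11 modulo 12, and these give r³ ≡ 0, 1, 8, 3, 4, 0, 7, 8, 9, 4, 11 respectively — never 5.

Equivalent; both directions hold.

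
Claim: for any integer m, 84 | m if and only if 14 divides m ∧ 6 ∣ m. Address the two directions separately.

Only the forward implication holds.

(⇒) If 84 ∣ m, write m = 84q. Since 84 = 6·14, m = 14·(6q), so 14 ∣ m; and since 84 = 14·6, m = 6·(14q), so 6 ∣ m.

(⇐) This fails: take m = 42. Both 14 ∣ 42 and 6 ∣ 42, yet 42 is not a multiple of 84 (since 42 = 0·84 + 42), so 84 ∤ 42.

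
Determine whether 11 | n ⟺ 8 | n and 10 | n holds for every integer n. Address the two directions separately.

Forward direction. This fails: take n = 11. Certainly 11 ∣ 11, but 8 ∤ 11.

Converse. This fails: take n = 40. Both 8 ∣ 40 and 10 ∣ 40, yet 40 is not a multiple of 11 (since 40 = 3·11 + 7), so 11 ∤ 40.

Both directions fail.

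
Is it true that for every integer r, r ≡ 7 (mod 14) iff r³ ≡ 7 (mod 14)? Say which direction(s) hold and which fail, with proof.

Both directions hold.

(→) Suppose r ≡ 7 (mod 14). Write r = 14j + 7. Then (14j + 7)³ = 2744j³ + 4116j² + 2058j + 343 = 14(196j³ + 294j² + 147j + 24) + 7, so r³ ≡ 7 (mod 14).

(←) Conversely, suppose r³ ≡ 7 (mod 14). The only residue r in {0, …, 13} with r³ ≡ 7 (mod 14) is r = 7, so r ≡ 7 (mod 14).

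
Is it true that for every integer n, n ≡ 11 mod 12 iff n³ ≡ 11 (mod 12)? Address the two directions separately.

Forward direction. Suppose n ≡ 11 mod 12. Write n = 12j + 11. Then (12j + 11)³ = 1728j³ + 4752j² + 4356j + 1331 = 12(144j³ + 396j² + 363j + 110) + 11, so n³ ≡ 11 (mod 12).

Converse. For the converse, argue contrapositively. If n ≢ 11 (mod 12), then n is congruent to one of 0, 1, 2, 3, 4, 5, 6, 7, 8, 9, 10 modulo 12, and these give n³ ≡ 0, 1, 8, 3, 4, 5, 0, 7, 8, 9, 4 respectively — never 11.

Both directions hold.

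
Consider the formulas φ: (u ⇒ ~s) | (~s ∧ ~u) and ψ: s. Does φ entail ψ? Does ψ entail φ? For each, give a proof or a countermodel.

Neither implication holds.

(→) This fails. Under s = F, u = F, the left side is true but the right side is false.

(←) This fails. Under s = T, u = T, the left side is false but the right side is true.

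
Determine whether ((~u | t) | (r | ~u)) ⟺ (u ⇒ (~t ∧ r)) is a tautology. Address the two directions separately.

(⇒) fails; (⇐) holds.

(→) This fails. Under t = T, u = T, r = F, the left side is true but the right side is false.

(←) Assume the antecedent. If u is true, the antecedent forces (t = F, u = T, r = T), and (~u | t) | (r | ~u) holds there. If u is false, (~u | t) | (r | ~u) reduces to true regardless of the other variables. Either way (~u | t) | (r | ~u) holds.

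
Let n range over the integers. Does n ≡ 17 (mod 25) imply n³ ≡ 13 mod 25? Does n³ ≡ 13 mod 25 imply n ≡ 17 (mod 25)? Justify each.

(←) Suppose n³ ≡ 13 (mod 25). The only residue r in {0, …, 24} with r³ ≡ 13 (mod 25) is r = 17, so n ≡ 17 (mod 25).

(→) Suppose n ≡ 17 (mod 25). Write n = 25j + 17. Then (25j + 17)³ = 15625j³ + 31875j² + 21675j + 4913 = 25(625j³ + 1275j² + 867j + 196) + 13, so n³ ≡ 13 (mod 25).

Equivalent; both directions hold.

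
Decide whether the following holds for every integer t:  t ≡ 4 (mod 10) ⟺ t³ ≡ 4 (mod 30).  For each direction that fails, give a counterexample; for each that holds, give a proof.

Not equivalent: only (⇐) holds.

[⇒] This fails: take t = 14. Then 14 ≡ 4 (mod 10), but 14³ = 2744 ≡ 14 (mod 30), not 4.

[⇐] Conversely, the residues r modulo 30 with r³ ≡ 4 (mod 30) are exactly {4}, and each is ≡ 4 (mod 10).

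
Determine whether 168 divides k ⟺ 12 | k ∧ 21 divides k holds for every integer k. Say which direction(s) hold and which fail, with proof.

Forward direction. If 168 ∣ k, write k = 168q. Since 168 = 14·12, k = 12·(14q), so 12 ∣ k; and since 168 = 8·21, k = 21·(8q), so 21 ∣ k.

Converse. This fails: take k = 84. Both 12 ∣ 84 and 21 ∣ 84, yet 84 is not a multiple of 168 (since 84 = 0·168 + 84), so 168 ∤ 84.

Not equivalent: only (⇒) holds.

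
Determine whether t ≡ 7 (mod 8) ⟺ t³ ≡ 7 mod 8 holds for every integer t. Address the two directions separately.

Converse. Suppose t³ ≡ 7 (mod 8). The only residue r in {0, …, 7} with r³ ≡ 7 (mod 8) is r = 7, so t ≡ 7 (mod 8).

Forward direction. Suppose t ≡ 7 (mod 8). Write t = 8j + 7. Then (8j + 7)³ = 512j³ + 1344j² + 1176j + 343 = 8(64j³ + 168j² + 147j + 42) + 7, so t³ ≡ 7 (mod 8).

Both directions hold.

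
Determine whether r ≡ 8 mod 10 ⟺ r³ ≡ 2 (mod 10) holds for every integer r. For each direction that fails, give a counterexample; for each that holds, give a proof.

Both implications hold.

(⟹) Suppose r ≡ 8 mod 10. Write r = 10j + 8. Then (10j + 8)³ = 1000j³ + 2400j² + 1920j + 512 = 10(100j³ + 240j² + 192j + 51) + 2, so r³ ≡ 2 (mod 10).

(⟸) Conversely, suppose r³ ≡ 2 (mod 10). The only residue r in {0, …, 9} with r³ ≡ 2 (mod 10) is r = 8, so r ≡ 8 (mod 10).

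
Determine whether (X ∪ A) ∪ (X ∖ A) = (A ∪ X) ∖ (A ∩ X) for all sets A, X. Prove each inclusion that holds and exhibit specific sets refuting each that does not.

Only the reverse inclusion holds.

Forward inclusion. This inclusion fails. Take A = {1}, X = {1}; then 1 ∈ (X ∪ A) ∪ (X ∖ A) but 1 ∉ (A ∪ X) ∖ (A ∩ X).

Reverse inclusion. Let x ∈ (A ∪ X) ∖ (A ∩ X). Then either x ∈ A and x ∉ X; or x ∈ X and x ∉ A. In each case x ∈ (X ∪ A) ∪ (X ∖ A), so (A ∪ X) ∖ (A ∩ X) ⊆ (X ∪ A) ∪ (X ∖ A).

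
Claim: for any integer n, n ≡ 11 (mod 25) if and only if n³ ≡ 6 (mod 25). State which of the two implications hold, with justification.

Both implications hold.

Forward direction. Suppose n ≡ 11 (mod 25). Write n = 25j + 11. Then (25j + 11)³ = 15625j³ + 20625j² + 9075j + 1331 = 25(625j³ + 825j² + 363j + 53) + 6, so n³ ≡ 6 (mod 25).

Converse. Suppose n³ ≡ 6 (mod 25). The only residue r in {0, …, 24} with r³ ≡ 6 (mod 25) is r = 11, so n ≡ 11 (mod 25).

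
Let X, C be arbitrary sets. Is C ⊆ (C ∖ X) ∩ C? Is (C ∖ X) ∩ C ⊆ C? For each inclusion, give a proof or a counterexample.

(⊆) This inclusion fails. Take X = {1}, C = {1}; then 1 ∈ C but 1 ∉ (C ∖ X) ∩ C.

(⊇) Let x ∈ (C ∖ X) ∩ C. Then x ∈ C and x ∉ X, from which x ∈ C.

The sets are not equal: only the reverse inclusion holds.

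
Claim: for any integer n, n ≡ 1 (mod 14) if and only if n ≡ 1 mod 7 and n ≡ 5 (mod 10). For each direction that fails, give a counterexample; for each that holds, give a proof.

Only the converse holds.

Forward direction. This fails: n = 1 gives 1 ≡ 1 (mod 14) but 1 ≡ 1 (mod 10), so the conjunction on the right does not hold.

Converse. If n ≡ 1 (mod 7) and n ≡ 5 (mod 10), then by the Chinese remainder theorem n ≡ 15 (mod 70). Since 15 ≡ 1 (mod 14) and 14 ∣ 70, we get n ≡ 1 (mod 14).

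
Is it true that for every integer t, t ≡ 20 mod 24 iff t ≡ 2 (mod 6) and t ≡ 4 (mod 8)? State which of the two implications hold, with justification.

Both implications hold.

Forward direction. Suppose t ≡ 20 (mod 24); write t = 24j + 20. Since 6 ∣ 24, reducing mod 6 gives t ≡ 20 ≡ 2 (mod 6); since 8 ∣ 24, reducing mod 8 gives t ≡ 20 ≡ 4 (mod 8).

Converse. If t ≡ 2 (mod 6) and t ≡ 4 (mod 8), then by the Chinese remainder theorem t ≡ 20 (mod 24). This is exactly t ≡ 20 (mod 24).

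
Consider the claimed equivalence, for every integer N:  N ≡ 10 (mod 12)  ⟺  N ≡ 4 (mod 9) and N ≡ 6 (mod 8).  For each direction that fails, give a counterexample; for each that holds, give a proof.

Only the converse holds.

(⟹) This fails: N = 34 gives 34 ≡ 10 (mod 12) but 34 ≡ 7 (mod 9), so the conjunction on the right does not hold.

(⟸) Conversely, if N ≡ 4 (mod 9) and N ≡ 6 (mod 8), then by the Chinese remainder theorem N ≡ 22 (mod 72). Since 22 ≡ 10 (mod 12) and 12 ∣ 72, we get N ≡ 10 (mod 12).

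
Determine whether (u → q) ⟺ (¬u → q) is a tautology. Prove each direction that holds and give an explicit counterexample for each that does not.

Neither direction holds.

(⇒) This fails. Under q = F, u = F, the left side is true but the right side is false.

(⇐) This fails. Under q = F, u = T, the left side is false but the right side is true.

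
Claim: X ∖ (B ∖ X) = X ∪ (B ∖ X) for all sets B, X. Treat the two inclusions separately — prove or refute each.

Forward inclusion. Let x ∈ X ∖ (B ∖ X). Then either x ∈ X and x ∉ B; or x ∈ B ∩ X. In each case x ∈ X ∪ (B ∖ X), so X ∖ (B ∖ X) ⊆ X ∪ (B ∖ X).

Reverse inclusion. This inclusion fails. Take B = {1}, X = ∅; then 1 ∈ X ∪ (B ∖ X) but 1 ∉ X ∖ (B ∖ X).

Only the forward inclusion holds.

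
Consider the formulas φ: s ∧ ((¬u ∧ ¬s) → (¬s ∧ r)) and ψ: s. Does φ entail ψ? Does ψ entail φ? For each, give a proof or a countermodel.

(⇒) Assume the antecedent. If r is true, the antecedent forces (r = T, s = T, u = F) or (r = T, s = T, u = T), and s holds there. If r is false, the antecedent forces (r = F, s = T, u = F) or (r = F, s = T, u = T), and s holds there. Either way s holds.

(⇐) Assume the antecedent. If r is true, the antecedent forces (r = T, s = T, u = F) or (r = T, s = T, u = T), and s ∧ ((¬u ∧ ¬s) → (¬s ∧ r)) holds there. If r is false, the antecedent forces (r = F, s = T, u = F) or (r = F, s = T, u = T), and s ∧ ((¬u ∧ ¬s) → (¬s ∧ r)) holds there. Either way s ∧ ((¬u ∧ ¬s) → (¬s ∧ r)) holds.

Both directions hold.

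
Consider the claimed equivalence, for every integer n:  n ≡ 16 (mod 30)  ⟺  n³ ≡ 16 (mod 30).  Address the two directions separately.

(⟸) Suppose n³ ≡ 16 (mod 30). The only residue r in {0, …, 29} with r³ ≡ 16 (mod 30) is r = 16, so n ≡ 16 (mod 30).

(⟹) Suppose n ≡ 16 (mod 30). Write n = 30j + 16. Then (30j + 16)³ = 27000j³ + 43200j² + 23040j + 4096 = 30(900j³ + 1440j² + 768j + 136) + 16, so n³ ≡ 16 (mod 30).

Both directions hold; the statement is true.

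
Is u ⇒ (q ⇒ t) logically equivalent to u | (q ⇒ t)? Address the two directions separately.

(⇒) fails and (⇐) fails.

[⇒] This fails. Under u = F, t = F, q = T, the left side is true but the right side is false.

[⇐] This fails. Under u = T, t = F, q = T, the left side is false but the right side is true.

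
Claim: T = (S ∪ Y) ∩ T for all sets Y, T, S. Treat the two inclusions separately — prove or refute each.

The sets are not equal: only the reverse inclusion holds.

Forward inclusion. This inclusion fails. Take Y = ∅, T = {1}, S = ∅; then 1 ∈ T but 1 ∉ (S ∪ Y) ∩ T.

Reverse inclusion. Let x ∈ (S ∪ Y) ∩ T. Then either x ∈ Y ∩ T and x ∉ S; or x ∈ T ∩ S and x ∉ Y; or x ∈ Y ∩ T ∩ S. In each case x ∈ T, so (S ∪ Y) ∩ T ⊆ T.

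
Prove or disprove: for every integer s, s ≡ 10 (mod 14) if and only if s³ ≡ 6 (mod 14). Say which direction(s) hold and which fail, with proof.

The forward direction holds; the converse fails.

Forward direction. Suppose s ≡ 10 (mod 14). Write s = 14j + 10. Then (14j + 10)³ = 2744j³ + 5880j² + 4200j + 1000 = 14(196j³ + 420j² + 300j + 71) + 6, so s³ ≡ 6 (mod 14).

Converse. This fails: take s = 6. Then 6³ = 216 ≡ 6 (mod 14), yet 6 ≡ 6 (mod 14), not 10.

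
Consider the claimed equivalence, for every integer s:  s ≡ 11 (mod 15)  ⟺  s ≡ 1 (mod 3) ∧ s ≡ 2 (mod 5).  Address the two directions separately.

Neither direction holds.

(⇒) This fails: s = 11 gives 11 ≡ 11 (mod 15) but 11 ≡ 2 (mod 3), so the conjunction on the right does not hold.

(⇐) This fails: s = 7 satisfies both congruences on the right (7 ≡ 1 mod 3 and 7 ≡ 2 mod 5) yet 7 ≡ 7 (mod 15), not 11.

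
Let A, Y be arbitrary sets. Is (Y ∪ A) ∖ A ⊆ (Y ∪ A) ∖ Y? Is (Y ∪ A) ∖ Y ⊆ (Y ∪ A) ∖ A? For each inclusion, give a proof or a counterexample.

Both inclusions fail.

(⊆) This inclusion fails. Take A = ∅, Y = {1}; then 1 ∈ (Y ∪ A) ∖ A but 1 ∉ (Y ∪ A) ∖ Y.

(⊇) This inclusion fails. Take A = {1}, Y = ∅; then 1 ∈ (Y ∪ A) ∖ Y but 1 ∉ (Y ∪ A) ∖ A.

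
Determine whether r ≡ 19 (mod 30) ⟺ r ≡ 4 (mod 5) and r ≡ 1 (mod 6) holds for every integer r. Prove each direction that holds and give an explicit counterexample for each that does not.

(←) If r ≡ 4 (mod 5) and r ≡ 1 (mod 6), then by the Chinese remainder theorem r ≡ 19 (mod 30). This is exactly r ≡ 19 (mod 30).

(→) Suppose r ≡ 19 (mod 30); write r = 30j + 19. Since 5 ∣ 30, reducing mod 5 gives r ≡ 19 ≡ 4 (mod 5); since 6 ∣ 30, reducing mod 6 gives r ≡ 19 ≡ 1 (mod 6).

Both directions hold.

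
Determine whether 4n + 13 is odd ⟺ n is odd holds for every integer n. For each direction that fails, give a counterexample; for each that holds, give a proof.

Only the reverse direction holds.

(⇐) Suppose n is odd. Since 4 is even, 4n is even for every n, so 4n + 13 has the same parity as 13, which is odd. Hence 4n + 13 is odd.

(⇒) This fails: take n = 6. Then 4n + 13 = 37, which is odd, yet n = 6 is even, not odd.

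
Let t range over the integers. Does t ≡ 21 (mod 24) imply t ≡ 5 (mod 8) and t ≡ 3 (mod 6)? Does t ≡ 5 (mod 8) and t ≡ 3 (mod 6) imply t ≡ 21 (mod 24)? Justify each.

(⟹) Suppose t ≡ 21 (mod 24); write t = 24j + 21. Since 8 ∣ 24, reducing mod 8 gives t ≡ 21 ≡ 5 (mod 8); since 6 ∣ 24, reducing mod 6 gives t ≡ 21 ≡ 3 (mod 6).

(⟸) Conversely, if t ≡ 5 (mod 8) and t ≡ 3 (mod 6), then by the Chinese remainder theorem t ≡ 21 (mod 24). This is exactly t ≡ 21 (mod 24).

Both directions hold.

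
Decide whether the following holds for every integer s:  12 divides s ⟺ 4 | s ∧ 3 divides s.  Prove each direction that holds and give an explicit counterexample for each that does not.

(⟹) If 12 ∣ s, write s = 12q. Since 12 = 3·4, s = 4·(3q), so 4 ∣ s; and since 12 = 4·3, s = 3·(4q), so 3 ∣ s.

(⟸) Suppose 4 ∣ s and 3 ∣ s. Any common multiple of 4 and 3 is a multiple of their lcm; here gcd(4, 3) = 1, so lcm(4, 3) = 4·3 = 12, so 12 ∣ s.

The biconditional holds.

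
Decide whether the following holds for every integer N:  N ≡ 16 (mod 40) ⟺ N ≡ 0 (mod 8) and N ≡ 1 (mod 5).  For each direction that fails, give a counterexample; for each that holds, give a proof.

(⇒) Suppose N ≡ 16 (mod 40); write N = 40j + 16. Since 8 ∣ 40, reducing mod 8 gives N ≡ 16 ≡ 0 (mod 8); since 5 ∣ 40, reducing mod 5 gives N ≡ 16 ≡ 1 (mod 5).

(⇐) Conversely, if N ≡ 0 (mod 8) and N ≡ 1 (mod 5), then by the Chinese remainder theorem N ≡ 16 (mod 40). This is exactly N ≡ 16 (mod 40).

The biconditional holds.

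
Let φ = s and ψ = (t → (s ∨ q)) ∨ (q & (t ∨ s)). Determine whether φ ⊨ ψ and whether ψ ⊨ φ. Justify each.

Only the forward implication holds.

Forward direction. Assume the antecedent. If t is true, the antecedent forces (t = T, q = F, s = T) or (t = T, q = T, s = T), and (t → (s ∨ q)) ∨ (q & (t ∨ s)) holds there. If t is false, (t → (s ∨ q)) ∨ (q & (t ∨ s)) reduces to true regardless of the other variables. Either way (t → (s ∨ q)) ∨ (q & (t ∨ s)) holds.

Converse. This fails. Under t = F, q = F, s = F, the left side is false but the right side is true.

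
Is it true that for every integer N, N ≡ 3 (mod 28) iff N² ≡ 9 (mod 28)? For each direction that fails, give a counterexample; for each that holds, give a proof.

Only the forward direction holds.

Converse. This fails: take N = 11. Then 11² = 121 ≡ 9 (mod 28), yet 11 ≡ 11 (mod 28), not 3.

Forward direction. Suppose N ≡ 3 (mod 28). Write N = 28j + 3. Then (28j + 3)² = 784j² + 168j + 9 = 28(28j² + 6j) + 9, so N² ≡ 9 (mod 28).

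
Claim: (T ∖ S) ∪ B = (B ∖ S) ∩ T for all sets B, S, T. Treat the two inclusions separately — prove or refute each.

The sets are not equal: only the reverse inclusion holds.

Forward inclusion. This inclusion fails. Take B = {1}, S = ∅, T = ∅; then 1 ∈ (T ∖ S) ∪ B but 1 ∉ (B ∖ S) ∩ T.

Reverse inclusion. Let x ∈ (B ∖ S) ∩ T. Then x ∈ B ∩ T and x ∉ S, from which x ∈ (T ∖ S) ∪ B.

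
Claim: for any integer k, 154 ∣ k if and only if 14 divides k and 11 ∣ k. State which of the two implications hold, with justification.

Equivalent; both directions hold.

(⟹) If 154 ∣ k, write k = 154q. Since 154 = 11·14, k = 14·(11q), so 14 ∣ k; and since 154 = 14·11, k = 11·(14q), so 11 ∣ k.

(⟸) Suppose 14 ∣ k and 11 ∣ k. Any common multiple of 14 and 11 is a multiple of their lcm; here gcd(14, 11) = 1, so lcm(14, 11) = 14·11 = 154, so 154 ∣ k.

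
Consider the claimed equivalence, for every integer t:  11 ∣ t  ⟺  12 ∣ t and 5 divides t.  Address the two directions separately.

(⟹) This fails: take t = 11. Certainly 11 ∣ 11, but 12 ∤ 11.

(⟸) This fails: take t = 60. Both 12 ∣ 60 and 5 ∣ 60, yet 60 is not a multiple of 11 (since 60 = 5·11 + 5), so 11 ∤ 60.

(⇒) fails and (⇐) fails.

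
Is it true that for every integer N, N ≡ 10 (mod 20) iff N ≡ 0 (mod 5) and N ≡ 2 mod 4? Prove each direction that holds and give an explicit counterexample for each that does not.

Both directions hold.

(⇒) Suppose N ≡ 10 (mod 20); write N = 20j + 10. Since 5 ∣ 20, reducing mod 5 gives N ≡ 10 ≡ 0 (mod 5); since 4 ∣ 20, reducing mod 4 gives N ≡ 10 ≡ 2 (mod 4).

(⇐) Conversely, if N ≡ 0 (mod 5) and N ≡ 2 (mod 4), then by the Chinese remainder theorem N ≡ 10 (mod 20). This is exactly N ≡ 10 (mod 20).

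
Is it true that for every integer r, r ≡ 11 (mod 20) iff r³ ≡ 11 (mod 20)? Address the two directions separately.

Both directions hold.

(⇐) Suppose r³ ≡ 11 (mod 20). The only residue r in {0, …, 19} with r³ ≡ 11 (mod 20) is r = 11, so r ≡ 11 (mod 20).

(⇒) Suppose r ≡ 11 (mod 20). Write r = 20j + 11. Then (20j + 11)³ = 8000j³ + 13200j² + 7260j + 1331 = 20(400j³ + 660j² + 363j + 66) + 11, so r³ ≡ 11 (mod 20).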